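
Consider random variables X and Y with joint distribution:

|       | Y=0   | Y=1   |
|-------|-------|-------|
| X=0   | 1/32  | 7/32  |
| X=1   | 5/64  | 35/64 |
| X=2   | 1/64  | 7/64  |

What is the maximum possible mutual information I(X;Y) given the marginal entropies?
The upper bound on mutual information is I(X;Y) ≤ min(H(X), H(Y)).

Marginal P(X) (row sums):
  P(X=0) = 1/32 + 7/32 = 1/4
  P(X=1) = 5/64 + 35/64 = 5/8
  P(X=2) = 1/64 + 7/64 = 1/8
Marginal P(Y) (column sums):
  P(Y=0) = 1/32 + 5/64 + 1/64 = 1/8
  P(Y=1) = 7/32 + 35/64 + 7/64 = 7/8

H(X) = -[(1/4)·log₂(1/4) + (5/8)·log₂(5/8) + (1/8)·log₂(1/8)]
  = 0.5000 + 0.4238 + 0.3750
  = 1.2988 bits
H(Y) = -[(1/8)·log₂(1/8) + (7/8)·log₂(7/8)]
  = 0.3750 + 0.1686
  = 0.5436 bits

Maximum possible I(X;Y) = min(1.2988, 0.5436) = 0.5436 bits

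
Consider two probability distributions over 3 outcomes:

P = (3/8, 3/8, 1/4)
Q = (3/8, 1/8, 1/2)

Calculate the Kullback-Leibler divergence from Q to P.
D(P||Q) = Σ P(i) log₂(P(i)/Q(i))
  i=0: (3/8) × log₂((3/8)/(3/8)) = (3/8) × log₂(1) = 0.0000
  i=1: (3/8) × log₂((3/8)/(1/8)) = (3/8) × log₂(3) = 0.5944
  i=2: (1/4) × log₂((1/4)/(1/2)) = (1/4) × log₂(1/2) = -0.2500
D(P||Q) = 0.0000 + 0.5944 - 0.2500
  = 0.3444 bits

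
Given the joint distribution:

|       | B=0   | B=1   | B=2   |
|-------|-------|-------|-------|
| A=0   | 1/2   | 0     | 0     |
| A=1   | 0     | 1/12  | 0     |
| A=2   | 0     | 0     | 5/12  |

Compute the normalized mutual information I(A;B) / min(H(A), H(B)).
Marginal P(A) (row sums):
  P(A=0) = 1/2 + 0 + 0 = 1/2
  P(A=1) = 0 + 1/12 + 0 = 1/12
  P(A=2) = 0 + 0 + 5/12 = 5/12
Marginal P(B) (column sums):
  P(B=0) = 1/2 + 0 + 0 = 1/2
  P(B=1) = 0 + 1/12 + 0 = 1/12
  P(B=2) = 0 + 0 + 5/12 = 5/12

H(A) = -[(1/2)·log₂(1/2) + (1/12)·log₂(1/12) + (5/12)·log₂(5/12)]
  = 0.5000 + 0.2987 + 0.5263
  = 1.3250 bits
H(B) = -[(1/2)·log₂(1/2) + (1/12)·log₂(1/12) + (5/12)·log₂(5/12)]
  = 0.5000 + 0.2987 + 0.5263
  = 1.3250 bits
H(A,B) = -[(1/2)·log₂(1/2) + (1/12)·log₂(1/12) + (5/12)·log₂(5/12)]
  = 0.5000 + 0.2987 + 0.5263
  = 1.3250 bits

I(A;B) = H(A) + H(B) - H(A,B)
  = 1.3250 + 1.3250 - 1.3250
  = 1.3250 bits

min(H(A), H(B)) = min(1.3250, 1.3250) = 1.3250 bits
Normalized MI = 1.3250 / 1.3250 = 1.0000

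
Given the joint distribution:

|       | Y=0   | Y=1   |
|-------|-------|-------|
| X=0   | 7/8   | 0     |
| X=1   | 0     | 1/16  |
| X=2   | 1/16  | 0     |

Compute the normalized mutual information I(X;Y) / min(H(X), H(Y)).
Marginal P(X) (row sums):
  P(X=0) = 7/8 + 0 = 7/8
  P(X=1) = 0 + 1/16 = 1/16
  P(X=2) = 1/16 + 0 = 1/16
Marginal P(Y) (column sums):
  P(Y=0) = 7/8 + 0 + 1/16 = 15/16
  P(Y=1) = 0 + 1/16 + 0 = 1/16

H(X) = -[(7/8)·log₂(7/8) + (1/16)·log₂(1/16) + (1/16)·log₂(1/16)]
  = 0.1686 + 0.2500 + 0.2500
  = 0.6686 bits
H(Y) = -[(15/16)·log₂(15/16) + (1/16)·log₂(1/16)]
  = 0.0873 + 0.2500
  = 0.3373 bits
H(X,Y) = -[(7/8)·log₂(7/8) + (1/16)·log₂(1/16) + (1/16)·log₂(1/16)]
  = 0.1686 + 0.2500 + 0.2500
  = 0.6686 bits

I(X;Y) = H(X) + H(Y) - H(X,Y)
  = 0.6686 + 0.3373 - 0.6686
  = 0.3373 bits

min(H(X), H(Y)) = min(0.6686, 0.3373) = 0.3373 bits
Normalized MI = 0.3373 / 0.3373 = 1.0000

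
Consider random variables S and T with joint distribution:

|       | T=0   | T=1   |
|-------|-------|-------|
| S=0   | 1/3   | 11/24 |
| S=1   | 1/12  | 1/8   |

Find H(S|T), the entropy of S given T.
Marginal P(T) (column sums):
  P(T=0) = 1/3 + 1/12 = 5/12
  P(T=1) = 11/24 + 1/8 = 7/12

H(S|T) = -Σ P(S,T)·log₂ P(S|T), where P(S|T) = P(S,T) / P(T)
  (S=0,T=0): P(S|T) = (1/3)/(5/12) = 4/5;  -(1/3)·log₂(4/5) = 0.1073
  (S=0,T=1): P(S|T) = (11/24)/(7/12) = 11/14;  -(11/24)·log₂(11/14) = 0.1595
  (S=1,T=0): P(S|T) = (1/12)/(5/12) = 1/5;  -(1/12)·log₂(1/5) = 0.1935
  (S=1,T=1): P(S|T) = (1/8)/(7/12) = 3/14;  -(1/8)·log₂(3/14) = 0.2778
H(S|T) = 0.1073 + 0.1595 + 0.1935 + 0.2778
  = 0.7381 bits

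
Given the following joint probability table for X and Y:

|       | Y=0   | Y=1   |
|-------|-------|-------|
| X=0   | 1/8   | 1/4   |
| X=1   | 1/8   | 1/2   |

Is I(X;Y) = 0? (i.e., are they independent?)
Marginal P(X) (row sums):
  P(X=0) = 1/8 + 1/4 = 3/8
  P(X=1) = 1/8 + 1/2 = 5/8
Marginal P(Y) (column sums):
  P(Y=0) = 1/8 + 1/8 = 1/4
  P(Y=1) = 1/4 + 1/2 = 3/4

X and Y are independent iff P(X=i,Y=j) = P(X=i)·P(Y=j) for every cell.
  P(X=0)·P(Y=0) = 3/8 × 1/4 = 3/32, but P(X=0,Y=0) = 1/8 ✗

No, X and Y are not independent. Quantitatively, I(X;Y) > 0:

H(X) = -[(3/8)·log₂(3/8) + (5/8)·log₂(5/8)]
  = 0.5306 + 0.4238
  = 0.9544 bits
H(Y) = -[(1/4)·log₂(1/4) + (3/4)·log₂(3/4)]
  = 0.5000 + 0.3113
  = 0.8113 bits
H(X,Y) = -[(1/8)·log₂(1/8) + (1/4)·log₂(1/4) + (1/8)·log₂(1/8) + (1/2)·log₂(1/2)]
  = 0.3750 + 0.5000 + 0.3750 + 0.5000
  = 1.7500 bits
I(X;Y) = H(X) + H(Y) - H(X,Y) = 0.9544 + 0.8113 - 1.7500 = 0.0157 bits > 0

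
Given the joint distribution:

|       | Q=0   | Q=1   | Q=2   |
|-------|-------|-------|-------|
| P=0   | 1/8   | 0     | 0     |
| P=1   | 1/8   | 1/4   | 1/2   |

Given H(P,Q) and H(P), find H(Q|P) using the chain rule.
From the chain rule: H(P,Q) = H(P) + H(Q|P)
Therefore: H(Q|P) = H(P,Q) - H(P)

H(P,Q) = -[(1/8)·log₂(1/8) + (1/8)·log₂(1/8) + (1/4)·log₂(1/4) + (1/2)·log₂(1/2)]
  = 0.3750 + 0.3750 + 0.5000 + 0.5000
  = 1.7500 bits
Marginal P(P) (row sums):
  P(P=0) = 1/8 + 0 + 0 = 1/8
  P(P=1) = 1/8 + 1/4 + 1/2 = 7/8
H(P) = -[(1/8)·log₂(1/8) + (7/8)·log₂(7/8)]
  = 0.3750 + 0.1686
  = 0.5436 bits

H(Q|P) = 1.7500 - 0.5436 = 1.2064 bits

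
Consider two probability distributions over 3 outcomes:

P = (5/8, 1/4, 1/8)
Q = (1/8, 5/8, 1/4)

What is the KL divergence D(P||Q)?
D(P||Q) = Σ P(i) log₂(P(i)/Q(i))
  i=0: (5/8) × log₂((5/8)/(1/8)) = (5/8) × log₂(5) = 1.4512
  i=1: (1/4) × log₂((1/4)/(5/8)) = (1/4) × log₂(2/5) = -0.3305
  i=2: (1/8) × log₂((1/8)/(1/4)) = (1/8) × log₂(1/2) = -0.1250
D(P||Q) = 1.4512 - 0.3305 - 0.1250
  = 0.9957 bits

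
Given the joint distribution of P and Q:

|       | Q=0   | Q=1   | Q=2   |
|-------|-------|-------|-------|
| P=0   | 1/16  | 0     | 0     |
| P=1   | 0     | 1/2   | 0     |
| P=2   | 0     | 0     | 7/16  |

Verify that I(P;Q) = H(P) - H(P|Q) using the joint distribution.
Left side, from I(P;Q) = H(P) + H(Q) - H(P,Q):
Marginal P(P) (row sums):
  P(P=0) = 1/16 + 0 + 0 = 1/16
  P(P=1) = 0 + 1/2 + 0 = 1/2
  P(P=2) = 0 + 0 + 7/16 = 7/16
Marginal P(Q) (column sums):
  P(Q=0) = 1/16 + 0 + 0 = 1/16
  P(Q=1) = 0 + 1/2 + 0 = 1/2
  P(Q=2) = 0 + 0 + 7/16 = 7/16

H(P) = -[(1/16)·log₂(1/16) + (1/2)·log₂(1/2) + (7/16)·log₂(7/16)]
  = 0.2500 + 0.5000 + 0.5218
  = 1.2718 bits
H(Q) = -[(1/16)·log₂(1/16) + (1/2)·log₂(1/2) + (7/16)·log₂(7/16)]
  = 0.2500 + 0.5000 + 0.5218
  = 1.2718 bits
H(P,Q) = -[(1/16)·log₂(1/16) + (1/2)·log₂(1/2) + (7/16)·log₂(7/16)]
  = 0.2500 + 0.5000 + 0.5218
  = 1.2718 bits

I(P;Q) = H(P) + H(Q) - H(P,Q)
  = 1.2718 + 1.2718 - 1.2718
  = 1.2718 bits

Right side, with H(P|Q) computed directly from the conditional probabilities:
H(P|Q) = -Σ P(P,Q)·log₂ P(P|Q), where P(P|Q) = P(P,Q) / P(Q)
  (cells with P(P,Q) = 0 contribute 0)
  (P=0,Q=0): P(P|Q) = (1/16)/(1/16) = 1;  -(1/16)·log₂(1) = 0.0000
  (P=1,Q=1): P(P|Q) = (1/2)/(1/2) = 1;  -(1/2)·log₂(1) = 0.0000
  (P=2,Q=2): P(P|Q) = (7/16)/(7/16) = 1;  -(7/16)·log₂(1) = 0.0000
H(P|Q) = 0.0000 + 0.0000 + 0.0000
  = 0.0000 bits
H(P) - H(P|Q) = 1.2718 - 0.0000 = 1.2718 bits

Both sides equal 1.2718 bits, so I(P;Q) = H(P) - H(P|Q) ✓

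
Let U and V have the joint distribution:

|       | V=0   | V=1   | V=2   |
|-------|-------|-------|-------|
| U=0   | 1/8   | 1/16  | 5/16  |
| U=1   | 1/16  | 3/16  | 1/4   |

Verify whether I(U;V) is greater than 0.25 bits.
Marginal P(U) (row sums):
  P(U=0) = 1/8 + 1/16 + 5/16 = 1/2
  P(U=1) = 1/16 + 3/16 + 1/4 = 1/2
Marginal P(V) (column sums):
  P(V=0) = 1/8 + 1/16 = 3/16
  P(V=1) = 1/16 + 3/16 = 1/4
  P(V=2) = 5/16 + 1/4 = 9/16

H(U) = -[(1/2)·log₂(1/2) + (1/2)·log₂(1/2)]
  = 0.5000 + 0.5000
  = 1.0000 bits
H(V) = -[(3/16)·log₂(3/16) + (1/4)·log₂(1/4) + (9/16)·log₂(9/16)]
  = 0.4528 + 0.5000 + 0.4669
  = 1.4197 bits
H(U,V) = -[(1/8)·log₂(1/8) + (1/16)·log₂(1/16) + (5/16)·log₂(5/16) + (1/16)·log₂(1/16) + (3/16)·log₂(3/16) + (1/4)·log₂(1/4)]
  = 0.3750 + 0.2500 + 0.5244 + 0.2500 + 0.4528 + 0.5000
  = 2.3522 bits

I(U;V) = H(U) + H(V) - H(U,V)
  = 1.0000 + 1.4197 - 2.3522
  = 0.0675 bits

No. I(U;V) = 0.0675 bits, which is ≤ 0.25 bits.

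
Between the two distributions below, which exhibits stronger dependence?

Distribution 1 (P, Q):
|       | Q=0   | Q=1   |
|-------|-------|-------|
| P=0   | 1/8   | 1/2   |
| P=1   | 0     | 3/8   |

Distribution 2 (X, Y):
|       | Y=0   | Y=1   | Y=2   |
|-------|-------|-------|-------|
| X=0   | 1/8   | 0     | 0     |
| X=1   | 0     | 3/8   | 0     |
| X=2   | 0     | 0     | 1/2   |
Distribution 1 (P, Q):
Marginal P(P) (row sums):
  P(P=0) = 1/8 + 1/2 = 5/8
  P(P=1) = 0 + 3/8 = 3/8
Marginal P(Q) (column sums):
  P(Q=0) = 1/8 + 0 = 1/8
  P(Q=1) = 1/2 + 3/8 = 7/8

H(P) = -[(5/8)·log₂(5/8) + (3/8)·log₂(3/8)]
  = 0.4238 + 0.5306
  = 0.9544 bits
H(Q) = -[(1/8)·log₂(1/8) + (7/8)·log₂(7/8)]
  = 0.3750 + 0.1686
  = 0.5436 bits
H(P,Q) = -[(1/8)·log₂(1/8) + (1/2)·log₂(1/2) + (3/8)·log₂(3/8)]
  = 0.3750 + 0.5000 + 0.5306
  = 1.4056 bits

I(P;Q) = H(P) + H(Q) - H(P,Q)
  = 0.9544 + 0.5436 - 1.4056
  = 0.0924 bits

Distribution 2 (X, Y):
Marginal P(X) (row sums):
  P(X=0) = 1/8 + 0 + 0 = 1/8
  P(X=1) = 0 + 3/8 + 0 = 3/8
  P(X=2) = 0 + 0 + 1/2 = 1/2
Marginal P(Y) (column sums):
  P(Y=0) = 1/8 + 0 + 0 = 1/8
  P(Y=1) = 0 + 3/8 + 0 = 3/8
  P(Y=2) = 0 + 0 + 1/2 = 1/2

H(X) = -[(1/8)·log₂(1/8) + (3/8)·log₂(3/8) + (1/2)·log₂(1/2)]
  = 0.3750 + 0.5306 + 0.5000
  = 1.4056 bits
H(Y) = -[(1/8)·log₂(1/8) + (3/8)·log₂(3/8) + (1/2)·log₂(1/2)]
  = 0.3750 + 0.5306 + 0.5000
  = 1.4056 bits
H(X,Y) = -[(1/8)·log₂(1/8) + (3/8)·log₂(3/8) + (1/2)·log₂(1/2)]
  = 0.3750 + 0.5306 + 0.5000
  = 1.4056 bits

I(X;Y) = H(X) + H(Y) - H(X,Y)
  = 1.4056 + 1.4056 - 1.4056
  = 1.4056 bits

I(X;Y) = 1.4056 bits > I(P;Q) = 0.0924 bits, so (X, Y) has the higher mutual information (stronger dependence).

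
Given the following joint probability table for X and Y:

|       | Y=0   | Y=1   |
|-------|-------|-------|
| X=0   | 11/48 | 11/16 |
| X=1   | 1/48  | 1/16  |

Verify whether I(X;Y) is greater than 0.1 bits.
Marginal P(X) (row sums):
  P(X=0) = 11/48 + 11/16 = 11/12
  P(X=1) = 1/48 + 1/16 = 1/12
Marginal P(Y) (column sums):
  P(Y=0) = 11/48 + 1/48 = 1/4
  P(Y=1) = 11/16 + 1/16 = 3/4

H(X) = -[(11/12)·log₂(11/12) + (1/12)·log₂(1/12)]
  = 0.1151 + 0.2987
  = 0.4138 bits
H(Y) = -[(1/4)·log₂(1/4) + (3/4)·log₂(3/4)]
  = 0.5000 + 0.3113
  = 0.8113 bits
H(X,Y) = -[(11/48)·log₂(11/48) + (11/16)·log₂(11/16) + (1/48)·log₂(1/48) + (1/16)·log₂(1/16)]
  = 0.4871 + 0.3716 + 0.1164 + 0.2500
  = 1.2251 bits

I(X;Y) = H(X) + H(Y) - H(X,Y)
  = 0.4138 + 0.8113 - 1.2251
  = 0.0000 bits

No. I(X;Y) = 0.0000 bits, which is ≤ 0.1 bits.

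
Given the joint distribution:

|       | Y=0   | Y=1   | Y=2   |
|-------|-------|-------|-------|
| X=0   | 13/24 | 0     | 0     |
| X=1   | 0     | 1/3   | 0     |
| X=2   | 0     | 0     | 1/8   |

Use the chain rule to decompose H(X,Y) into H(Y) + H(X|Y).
By the chain rule: H(X,Y) = H(Y) + H(X|Y)

Marginal P(Y) (column sums):
  P(Y=0) = 13/24 + 0 + 0 = 13/24
  P(Y=1) = 0 + 1/3 + 0 = 1/3
  P(Y=2) = 0 + 0 + 1/8 = 1/8
H(Y) = -[(13/24)·log₂(13/24) + (1/3)·log₂(1/3) + (1/8)·log₂(1/8)]
  = 0.4791 + 0.5283 + 0.3750
  = 1.3824 bits
H(X|Y) = -Σ P(X,Y)·log₂ P(X|Y), where P(X|Y) = P(X,Y) / P(Y)
  (cells with P(X,Y) = 0 contribute 0)
  (X=0,Y=0): P(X|Y) = (13/24)/(13/24) = 1;  -(13/24)·log₂(1) = 0.0000
  (X=1,Y=1): P(X|Y) = (1/3)/(1/3) = 1;  -(1/3)·log₂(1) = 0.0000
  (X=2,Y=2): P(X|Y) = (1/8)/(1/8) = 1;  -(1/8)·log₂(1) = 0.0000
H(X|Y) = 0.0000 + 0.0000 + 0.0000
  = 0.0000 bits

H(X,Y) = H(Y) + H(X|Y) = 1.3824 + 0.0000 = 1.3824 bits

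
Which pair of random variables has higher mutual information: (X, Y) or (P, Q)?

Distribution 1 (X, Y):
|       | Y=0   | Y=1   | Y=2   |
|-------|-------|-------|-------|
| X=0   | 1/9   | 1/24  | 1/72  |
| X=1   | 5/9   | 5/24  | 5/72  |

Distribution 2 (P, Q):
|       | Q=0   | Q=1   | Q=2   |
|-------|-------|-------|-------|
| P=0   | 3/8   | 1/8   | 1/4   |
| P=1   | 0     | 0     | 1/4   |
Distribution 1 (X, Y):
Marginal P(X) (row sums):
  P(X=0) = 1/9 + 1/24 + 1/72 = 1/6
  P(X=1) = 5/9 + 5/24 + 5/72 = 5/6
Marginal P(Y) (column sums):
  P(Y=0) = 1/9 + 5/9 = 2/3
  P(Y=1) = 1/24 + 5/24 = 1/4
  P(Y=2) = 1/72 + 5/72 = 1/12

H(X) = -[(1/6)·log₂(1/6) + (5/6)·log₂(5/6)]
  = 0.4308 + 0.2192
  = 0.6500 bits
H(Y) = -[(2/3)·log₂(2/3) + (1/4)·log₂(1/4) + (1/12)·log₂(1/12)]
  = 0.3900 + 0.5000 + 0.2987
  = 1.1887 bits
H(X,Y) = -[(1/9)·log₂(1/9) + (1/24)·log₂(1/24) + (1/72)·log₂(1/72) + (5/9)·log₂(5/9) + (5/24)·log₂(5/24) + (5/72)·log₂(5/72)]
  = 0.3522 + 0.1910 + 0.0857 + 0.4711 + 0.4715 + 0.2672
  = 1.8387 bits

I(X;Y) = H(X) + H(Y) - H(X,Y)
  = 0.6500 + 1.1887 - 1.8387
  = 0.0000 bits

Distribution 2 (P, Q):
Marginal P(P) (row sums):
  P(P=0) = 3/8 + 1/8 + 1/4 = 3/4
  P(P=1) = 0 + 0 + 1/4 = 1/4
Marginal P(Q) (column sums):
  P(Q=0) = 3/8 + 0 = 3/8
  P(Q=1) = 1/8 + 0 = 1/8
  P(Q=2) = 1/4 + 1/4 = 1/2

H(P) = -[(3/4)·log₂(3/4) + (1/4)·log₂(1/4)]
  = 0.3113 + 0.5000
  = 0.8113 bits
H(Q) = -[(3/8)·log₂(3/8) + (1/8)·log₂(1/8) + (1/2)·log₂(1/2)]
  = 0.5306 + 0.3750 + 0.5000
  = 1.4056 bits
H(P,Q) = -[(3/8)·log₂(3/8) + (1/8)·log₂(1/8) + (1/4)·log₂(1/4) + (1/4)·log₂(1/4)]
  = 0.5306 + 0.3750 + 0.5000 + 0.5000
  = 1.9056 bits

I(P;Q) = H(P) + H(Q) - H(P,Q)
  = 0.8113 + 1.4056 - 1.9056
  = 0.3113 bits

I(P;Q) = 0.3113 bits > I(X;Y) = 0.0000 bits, so (P, Q) has the higher mutual information (stronger dependence).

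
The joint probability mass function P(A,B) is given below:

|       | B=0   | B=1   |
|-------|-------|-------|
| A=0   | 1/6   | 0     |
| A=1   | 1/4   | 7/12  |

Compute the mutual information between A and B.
Marginal P(A) (row sums):
  P(A=0) = 1/6 + 0 = 1/6
  P(A=1) = 1/4 + 7/12 = 5/6
Marginal P(B) (column sums):
  P(B=0) = 1/6 + 1/4 = 5/12
  P(B=1) = 0 + 7/12 = 7/12

H(A) = -[(1/6)·log₂(1/6) + (5/6)·log₂(5/6)]
  = 0.4308 + 0.2192
  = 0.6500 bits
H(B) = -[(5/12)·log₂(5/12) + (7/12)·log₂(7/12)]
  = 0.5263 + 0.4536
  = 0.9799 bits
H(A,B) = -[(1/6)·log₂(1/6) + (1/4)·log₂(1/4) + (7/12)·log₂(7/12)]
  = 0.4308 + 0.5000 + 0.4536
  = 1.3844 bits

I(A;B) = H(A) + H(B) - H(A,B)
  = 0.6500 + 0.9799 - 1.3844
  = 0.2455 bits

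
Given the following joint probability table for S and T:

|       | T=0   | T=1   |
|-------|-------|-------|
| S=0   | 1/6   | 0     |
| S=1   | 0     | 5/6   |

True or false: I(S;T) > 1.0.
Marginal P(S) (row sums):
  P(S=0) = 1/6 + 0 = 1/6
  P(S=1) = 0 + 5/6 = 5/6
Marginal P(T) (column sums):
  P(T=0) = 1/6 + 0 = 1/6
  P(T=1) = 0 + 5/6 = 5/6

H(S) = -[(1/6)·log₂(1/6) + (5/6)·log₂(5/6)]
  = 0.4308 + 0.2192
  = 0.6500 bits
H(T) = -[(1/6)·log₂(1/6) + (5/6)·log₂(5/6)]
  = 0.4308 + 0.2192
  = 0.6500 bits
H(S,T) = -[(1/6)·log₂(1/6) + (5/6)·log₂(5/6)]
  = 0.4308 + 0.2192
  = 0.6500 bits

I(S;T) = H(S) + H(T) - H(S,T)
  = 0.6500 + 0.6500 - 0.6500
  = 0.6500 bits

False. I(S;T) = 0.6500 bits, which is ≤ 1.0 bits.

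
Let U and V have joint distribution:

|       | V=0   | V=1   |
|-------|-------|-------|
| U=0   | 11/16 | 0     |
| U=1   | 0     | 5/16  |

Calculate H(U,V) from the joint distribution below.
H(U,V) = -Σ P(U,V) log₂ P(U,V), summed over the non-zero cells:
H(U,V) = -[(11/16)·log₂(11/16) + (5/16)·log₂(5/16)]
  = 0.3716 + 0.5244
  = 0.8960 bits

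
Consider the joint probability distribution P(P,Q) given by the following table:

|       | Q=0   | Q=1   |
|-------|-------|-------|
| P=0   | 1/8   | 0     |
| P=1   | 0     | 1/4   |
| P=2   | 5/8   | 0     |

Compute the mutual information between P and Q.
Marginal P(P) (row sums):
  P(P=0) = 1/8 + 0 = 1/8
  P(P=1) = 0 + 1/4 = 1/4
  P(P=2) = 5/8 + 0 = 5/8
Marginal P(Q) (column sums):
  P(Q=0) = 1/8 + 0 + 5/8 = 3/4
  P(Q=1) = 0 + 1/4 + 0 = 1/4

H(P) = -[(1/8)·log₂(1/8) + (1/4)·log₂(1/4) + (5/8)·log₂(5/8)]
  = 0.3750 + 0.5000 + 0.4238
  = 1.2988 bits
H(Q) = -[(3/4)·log₂(3/4) + (1/4)·log₂(1/4)]
  = 0.3113 + 0.5000
  = 0.8113 bits
H(P,Q) = -[(1/8)·log₂(1/8) + (1/4)·log₂(1/4) + (5/8)·log₂(5/8)]
  = 0.3750 + 0.5000 + 0.4238
  = 1.2988 bits

I(P;Q) = H(P) + H(Q) - H(P,Q)
  = 1.2988 + 0.8113 - 1.2988
  = 0.8113 bits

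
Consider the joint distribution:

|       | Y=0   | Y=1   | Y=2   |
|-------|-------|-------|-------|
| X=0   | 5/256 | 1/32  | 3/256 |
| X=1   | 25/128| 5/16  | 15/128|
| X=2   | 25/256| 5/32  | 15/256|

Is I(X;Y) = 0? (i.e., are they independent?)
Marginal P(X) (row sums):
  P(X=0) = 5/256 + 1/32 + 3/256 = 1/16
  P(X=1) = 25/128 + 5/16 + 15/128 = 5/8
  P(X=2) = 25/256 + 5/32 + 15/256 = 5/16
Marginal P(Y) (column sums):
  P(Y=0) = 5/256 + 25/128 + 25/256 = 5/16
  P(Y=1) = 1/32 + 5/16 + 5/32 = 1/2
  P(Y=2) = 3/256 + 15/128 + 15/256 = 3/16

X and Y are independent iff P(X=i,Y=j) = P(X=i)·P(Y=j) for every cell.
  P(X=0)·P(Y=0) = 1/16 × 5/16 = 5/256 = P(X=0,Y=0) ✓
  P(X=0)·P(Y=1) = 1/16 × 1/2 = 1/32 = P(X=0,Y=1) ✓
  P(X=0)·P(Y=2) = 1/16 × 3/16 = 3/256 = P(X=0,Y=2) ✓
  P(X=1)·P(Y=0) = 5/8 × 5/16 = 25/128 = P(X=1,Y=0) ✓
  P(X=1)·P(Y=1) = 5/8 × 1/2 = 5/16 = P(X=1,Y=1) ✓
  P(X=1)·P(Y=2) = 5/8 × 3/16 = 15/128 = P(X=1,Y=2) ✓
  P(X=2)·P(Y=0) = 5/16 × 5/16 = 25/256 = P(X=2,Y=0) ✓
  P(X=2)·P(Y=1) = 5/16 × 1/2 = 5/32 = P(X=2,Y=1) ✓
  P(X=2)·P(Y=2) = 5/16 × 3/16 = 15/256 = P(X=2,Y=2) ✓

Yes, X and Y are independent: every cell factors, so I(X;Y) = 0 bits.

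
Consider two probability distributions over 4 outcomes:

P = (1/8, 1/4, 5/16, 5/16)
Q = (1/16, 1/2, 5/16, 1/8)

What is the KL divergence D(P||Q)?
D(P||Q) = Σ P(i) log₂(P(i)/Q(i))
  i=0: (1/8) × log₂((1/8)/(1/16)) = (1/8) × log₂(2) = 0.1250
  i=1: (1/4) × log₂((1/4)/(1/2)) = (1/4) × log₂(1/2) = -0.2500
  i=2: (5/16) × log₂((5/16)/(5/16)) = (5/16) × log₂(1) = 0.0000
  i=3: (5/16) × log₂((5/16)/(1/8)) = (5/16) × log₂(5/2) = 0.4131
D(P||Q) = 0.1250 - 0.2500 + 0.0000 + 0.4131
  = 0.2881 bits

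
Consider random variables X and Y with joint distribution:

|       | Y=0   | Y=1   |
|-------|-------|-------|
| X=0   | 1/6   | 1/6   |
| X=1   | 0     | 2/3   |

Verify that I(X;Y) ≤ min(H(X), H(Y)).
Marginal P(X) (row sums):
  P(X=0) = 1/6 + 1/6 = 1/3
  P(X=1) = 0 + 2/3 = 2/3
Marginal P(Y) (column sums):
  P(Y=0) = 1/6 + 0 = 1/6
  P(Y=1) = 1/6 + 2/3 = 5/6

H(X) = -[(1/3)·log₂(1/3) + (2/3)·log₂(2/3)]
  = 0.5283 + 0.3900
  = 0.9183 bits
H(Y) = -[(1/6)·log₂(1/6) + (5/6)·log₂(5/6)]
  = 0.4308 + 0.2192
  = 0.6500 bits
H(X,Y) = -[(1/6)·log₂(1/6) + (1/6)·log₂(1/6) + (2/3)·log₂(2/3)]
  = 0.4308 + 0.4308 + 0.3900
  = 1.2516 bits

I(X;Y) = H(X) + H(Y) - H(X,Y)
  = 0.9183 + 0.6500 - 1.2516
  = 0.3167 bits

min(H(X), H(Y)) = min(0.9183, 0.6500) = 0.6500 bits
Since 0.3167 ≤ 0.6500, the bound is satisfied ✓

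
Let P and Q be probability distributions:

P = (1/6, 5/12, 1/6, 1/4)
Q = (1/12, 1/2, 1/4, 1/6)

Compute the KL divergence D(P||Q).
D(P||Q) = Σ P(i) log₂(P(i)/Q(i))
  i=0: (1/6) × log₂((1/6)/(1/12)) = (1/6) × log₂(2) = 0.1667
  i=1: (5/12) × log₂((5/12)/(1/2)) = (5/12) × log₂(5/6) = -0.1096
  i=2: (1/6) × log₂((1/6)/(1/4)) = (1/6) × log₂(2/3) = -0.0975
  i=3: (1/4) × log₂((1/4)/(1/6)) = (1/4) × log₂(3/2) = 0.1462
D(P||Q) = 0.1667 - 0.1096 - 0.0975 + 0.1462
  = 0.1058 bits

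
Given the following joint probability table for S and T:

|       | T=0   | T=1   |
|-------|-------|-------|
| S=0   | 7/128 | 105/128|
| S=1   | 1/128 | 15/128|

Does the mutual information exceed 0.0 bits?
Marginal P(S) (row sums):
  P(S=0) = 7/128 + 105/128 = 7/8
  P(S=1) = 1/128 + 15/128 = 1/8
Marginal P(T) (column sums):
  P(T=0) = 7/128 + 1/128 = 1/16
  P(T=1) = 105/128 + 15/128 = 15/16

H(S) = -[(7/8)·log₂(7/8) + (1/8)·log₂(1/8)]
  = 0.1686 + 0.3750
  = 0.5436 bits
H(T) = -[(1/16)·log₂(1/16) + (15/16)·log₂(15/16)]
  = 0.2500 + 0.0873
  = 0.3373 bits
H(S,T) = -[(7/128)·log₂(7/128) + (105/128)·log₂(105/128) + (1/128)·log₂(1/128) + (15/128)·log₂(15/128)]
  = 0.2293 + 0.2344 + 0.0547 + 0.3625
  = 0.8809 bits

I(S;T) = H(S) + H(T) - H(S,T)
  = 0.5436 + 0.3373 - 0.8809
  = 0.0000 bits

No. I(S;T) = 0.0000 bits, which is ≤ 0.0 bits.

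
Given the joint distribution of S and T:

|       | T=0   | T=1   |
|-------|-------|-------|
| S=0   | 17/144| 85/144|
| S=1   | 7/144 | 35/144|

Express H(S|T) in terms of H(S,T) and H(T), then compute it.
H(S|T) = H(S,T) - H(T)

Marginal P(T) (column sums):
  P(T=0) = 17/144 + 7/144 = 1/6
  P(T=1) = 85/144 + 35/144 = 5/6

H(S,T) = -[(17/144)·log₂(17/144) + (85/144)·log₂(85/144) + (7/144)·log₂(7/144) + (35/144)·log₂(35/144)]
  = 0.3639 + 0.4489 + 0.2121 + 0.4960
  = 1.5209 bits
H(T) = -[(1/6)·log₂(1/6) + (5/6)·log₂(5/6)]
  = 0.4308 + 0.2192
  = 0.6500 bits

H(S|T) = 1.5209 - 0.6500 = 0.8709 bits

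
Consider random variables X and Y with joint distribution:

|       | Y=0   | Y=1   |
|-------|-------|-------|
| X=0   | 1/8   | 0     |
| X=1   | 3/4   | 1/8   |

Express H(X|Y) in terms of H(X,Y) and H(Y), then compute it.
H(X|Y) = H(X,Y) - H(Y)

Marginal P(Y) (column sums):
  P(Y=0) = 1/8 + 3/4 = 7/8
  P(Y=1) = 0 + 1/8 = 1/8

H(X,Y) = -[(1/8)·log₂(1/8) + (3/4)·log₂(3/4) + (1/8)·log₂(1/8)]
  = 0.3750 + 0.3113 + 0.3750
  = 1.0613 bits
H(Y) = -[(7/8)·log₂(7/8) + (1/8)·log₂(1/8)]
  = 0.1686 + 0.3750
  = 0.5436 bits

H(X|Y) = 1.0613 - 0.5436 = 0.5177 bits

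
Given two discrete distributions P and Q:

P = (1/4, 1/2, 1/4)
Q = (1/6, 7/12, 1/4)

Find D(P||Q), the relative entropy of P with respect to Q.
D(P||Q) = Σ P(i) log₂(P(i)/Q(i))
  i=0: (1/4) × log₂((1/4)/(1/6)) = (1/4) × log₂(3/2) = 0.1462
  i=1: (1/2) × log₂((1/2)/(7/12)) = (1/2) × log₂(6/7) = -0.1112
  i=2: (1/4) × log₂((1/4)/(1/4)) = (1/4) × log₂(1) = 0.0000
D(P||Q) = 0.1462 - 0.1112 + 0.0000
  = 0.0350 bits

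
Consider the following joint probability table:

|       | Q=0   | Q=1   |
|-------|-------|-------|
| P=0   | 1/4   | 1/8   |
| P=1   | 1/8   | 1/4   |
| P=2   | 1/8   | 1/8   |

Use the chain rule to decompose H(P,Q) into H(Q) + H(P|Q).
By the chain rule: H(P,Q) = H(Q) + H(P|Q)

Marginal P(Q) (column sums):
  P(Q=0) = 1/4 + 1/8 + 1/8 = 1/2
  P(Q=1) = 1/8 + 1/4 + 1/8 = 1/2
H(Q) = -[(1/2)·log₂(1/2) + (1/2)·log₂(1/2)]
  = 0.5000 + 0.5000
  = 1.0000 bits
H(P|Q) = -Σ P(P,Q)·log₂ P(P|Q), where P(P|Q) = P(P,Q) / P(Q)
  (P=0,Q=0): P(P|Q) = (1/4)/(1/2) = 1/2;  -(1/4)·log₂(1/2) = 0.2500
  (P=0,Q=1): P(P|Q) = (1/8)/(1/2) = 1/4;  -(1/8)·log₂(1/4) = 0.2500
  (P=1,Q=0): P(P|Q) = (1/8)/(1/2) = 1/4;  -(1/8)·log₂(1/4) = 0.2500
  (P=1,Q=1): P(P|Q) = (1/4)/(1/2) = 1/2;  -(1/4)·log₂(1/2) = 0.2500
  (P=2,Q=0): P(P|Q) = (1/8)/(1/2) = 1/4;  -(1/8)·log₂(1/4) = 0.2500
  (P=2,Q=1): P(P|Q) = (1/8)/(1/2) = 1/4;  -(1/8)·log₂(1/4) = 0.2500
H(P|Q) = 0.2500 + 0.2500 + 0.2500 + 0.2500 + 0.2500 + 0.2500
  = 1.5000 bits

H(P,Q) = H(Q) + H(P|Q) = 1.0000 + 1.5000 = 2.5000 bits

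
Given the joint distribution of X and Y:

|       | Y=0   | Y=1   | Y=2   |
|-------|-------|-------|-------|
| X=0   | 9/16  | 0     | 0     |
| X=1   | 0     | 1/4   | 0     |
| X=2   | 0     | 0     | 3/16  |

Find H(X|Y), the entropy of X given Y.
Marginal P(Y) (column sums):
  P(Y=0) = 9/16 + 0 + 0 = 9/16
  P(Y=1) = 0 + 1/4 + 0 = 1/4
  P(Y=2) = 0 + 0 + 3/16 = 3/16

H(X|Y) = -Σ P(X,Y)·log₂ P(X|Y), where P(X|Y) = P(X,Y) / P(Y)
  (cells with P(X,Y) = 0 contribute 0)
  (X=0,Y=0): P(X|Y) = (9/16)/(9/16) = 1;  -(9/16)·log₂(1) = 0.0000
  (X=1,Y=1): P(X|Y) = (1/4)/(1/4) = 1;  -(1/4)·log₂(1) = 0.0000
  (X=2,Y=2): P(X|Y) = (3/16)/(3/16) = 1;  -(3/16)·log₂(1) = 0.0000
H(X|Y) = 0.0000 + 0.0000 + 0.0000
  = 0.0000 bits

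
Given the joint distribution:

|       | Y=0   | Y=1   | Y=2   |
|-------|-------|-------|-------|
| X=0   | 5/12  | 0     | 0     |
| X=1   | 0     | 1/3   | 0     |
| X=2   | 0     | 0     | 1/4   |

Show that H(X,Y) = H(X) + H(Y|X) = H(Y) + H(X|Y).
Marginal P(X) (row sums):
  P(X=0) = 5/12 + 0 + 0 = 5/12
  P(X=1) = 0 + 1/3 + 0 = 1/3
  P(X=2) = 0 + 0 + 1/4 = 1/4
Marginal P(Y) (column sums):
  P(Y=0) = 5/12 + 0 + 0 = 5/12
  P(Y=1) = 0 + 1/3 + 0 = 1/3
  P(Y=2) = 0 + 0 + 1/4 = 1/4

Decomposition 1: H(X) + H(Y|X)
H(X) = -[(5/12)·log₂(5/12) + (1/3)·log₂(1/3) + (1/4)·log₂(1/4)]
  = 0.5263 + 0.5283 + 0.5000
  = 1.5546 bits
H(Y|X) = -Σ P(X,Y)·log₂ P(Y|X), where P(Y|X) = P(X,Y) / P(X)
  (cells with P(X,Y) = 0 contribute 0)
  (X=0,Y=0): P(Y|X) = (5/12)/(5/12) = 1;  -(5/12)·log₂(1) = 0.0000
  (X=1,Y=1): P(Y|X) = (1/3)/(1/3) = 1;  -(1/3)·log₂(1) = 0.0000
  (X=2,Y=2): P(Y|X) = (1/4)/(1/4) = 1;  -(1/4)·log₂(1) = 0.0000
H(Y|X) = 0.0000 + 0.0000 + 0.0000
  = 0.0000 bits
H(X) + H(Y|X) = 1.5546 + 0.0000 = 1.5546 bits

Decomposition 2: H(Y) + H(X|Y)
H(Y) = -[(5/12)·log₂(5/12) + (1/3)·log₂(1/3) + (1/4)·log₂(1/4)]
  = 0.5263 + 0.5283 + 0.5000
  = 1.5546 bits
H(X|Y) = -Σ P(X,Y)·log₂ P(X|Y), where P(X|Y) = P(X,Y) / P(Y)
  (cells with P(X,Y) = 0 contribute 0)
  (X=0,Y=0): P(X|Y) = (5/12)/(5/12) = 1;  -(5/12)·log₂(1) = 0.0000
  (X=1,Y=1): P(X|Y) = (1/3)/(1/3) = 1;  -(1/3)·log₂(1) = 0.0000
  (X=2,Y=2): P(X|Y) = (1/4)/(1/4) = 1;  -(1/4)·log₂(1) = 0.0000
H(X|Y) = 0.0000 + 0.0000 + 0.0000
  = 0.0000 bits
H(Y) + H(X|Y) = 1.5546 + 0.0000 = 1.5546 bits

Direct computation of the joint entropy:
H(X,Y) = -[(5/12)·log₂(5/12) + (1/3)·log₂(1/3) + (1/4)·log₂(1/4)]
  = 0.5263 + 0.5283 + 0.5000
  = 1.5546 bits

All three agree: H(X,Y) = 1.5546 bits ✓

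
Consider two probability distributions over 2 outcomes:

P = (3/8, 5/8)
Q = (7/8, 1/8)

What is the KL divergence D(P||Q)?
D(P||Q) = Σ P(i) log₂(P(i)/Q(i))
  i=0: (3/8) × log₂((3/8)/(7/8)) = (3/8) × log₂(3/7) = -0.4584
  i=1: (5/8) × log₂((5/8)/(1/8)) = (5/8) × log₂(5) = 1.4512
D(P||Q) = -0.4584 + 1.4512
  = 0.9928 bits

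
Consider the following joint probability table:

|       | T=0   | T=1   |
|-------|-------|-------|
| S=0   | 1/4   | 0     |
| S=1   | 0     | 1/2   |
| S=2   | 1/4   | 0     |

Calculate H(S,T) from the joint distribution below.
H(S,T) = -Σ P(S,T) log₂ P(S,T), summed over the non-zero cells:
H(S,T) = -[(1/4)·log₂(1/4) + (1/2)·log₂(1/2) + (1/4)·log₂(1/4)]
  = 0.5000 + 0.5000 + 0.5000
  = 1.5000 bits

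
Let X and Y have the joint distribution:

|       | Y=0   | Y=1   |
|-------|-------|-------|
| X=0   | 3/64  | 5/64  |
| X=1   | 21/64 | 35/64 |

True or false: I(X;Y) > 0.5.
Marginal P(X) (row sums):
  P(X=0) = 3/64 + 5/64 = 1/8
  P(X=1) = 21/64 + 35/64 = 7/8
Marginal P(Y) (column sums):
  P(Y=0) = 3/64 + 21/64 = 3/8
  P(Y=1) = 5/64 + 35/64 = 5/8

H(X) = -[(1/8)·log₂(1/8) + (7/8)·log₂(7/8)]
  = 0.3750 + 0.1686
  = 0.5436 bits
H(Y) = -[(3/8)·log₂(3/8) + (5/8)·log₂(5/8)]
  = 0.5306 + 0.4238
  = 0.9544 bits
H(X,Y) = -[(3/64)·log₂(3/64) + (5/64)·log₂(5/64) + (21/64)·log₂(21/64) + (35/64)·log₂(35/64)]
  = 0.2070 + 0.2873 + 0.5275 + 0.4762
  = 1.4980 bits

I(X;Y) = H(X) + H(Y) - H(X,Y)
  = 0.5436 + 0.9544 - 1.4980
  = 0.0000 bits

False. I(X;Y) = 0.0000 bits, which is ≤ 0.5 bits.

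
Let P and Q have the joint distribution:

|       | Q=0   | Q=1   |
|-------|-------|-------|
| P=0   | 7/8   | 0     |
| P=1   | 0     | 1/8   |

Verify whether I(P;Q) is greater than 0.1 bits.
Marginal P(P) (row sums):
  P(P=0) = 7/8 + 0 = 7/8
  P(P=1) = 0 + 1/8 = 1/8
Marginal P(Q) (column sums):
  P(Q=0) = 7/8 + 0 = 7/8
  P(Q=1) = 0 + 1/8 = 1/8

H(P) = -[(7/8)·log₂(7/8) + (1/8)·log₂(1/8)]
  = 0.1686 + 0.3750
  = 0.5436 bits
H(Q) = -[(7/8)·log₂(7/8) + (1/8)·log₂(1/8)]
  = 0.1686 + 0.3750
  = 0.5436 bits
H(P,Q) = -[(7/8)·log₂(7/8) + (1/8)·log₂(1/8)]
  = 0.1686 + 0.3750
  = 0.5436 bits

I(P;Q) = H(P) + H(Q) - H(P,Q)
  = 0.5436 + 0.5436 - 0.5436
  = 0.5436 bits

Yes. I(P;Q) = 0.5436 bits, which is > 0.1 bits.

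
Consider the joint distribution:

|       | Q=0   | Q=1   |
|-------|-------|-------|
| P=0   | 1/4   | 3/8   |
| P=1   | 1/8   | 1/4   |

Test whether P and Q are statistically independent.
Marginal P(P) (row sums):
  P(P=0) = 1/4 + 3/8 = 5/8
  P(P=1) = 1/8 + 1/4 = 3/8
Marginal P(Q) (column sums):
  P(Q=0) = 1/4 + 1/8 = 3/8
  P(Q=1) = 3/8 + 1/4 = 5/8

P and Q are independent iff P(P=i,Q=j) = P(P=i)·P(Q=j) for every cell.
  P(P=0)·P(Q=0) = 5/8 × 3/8 = 15/64, but P(P=0,Q=0) = 1/4 ✗

No, P and Q are not independent. Quantitatively, I(P;Q) > 0:

H(P) = -[(5/8)·log₂(5/8) + (3/8)·log₂(3/8)]
  = 0.4238 + 0.5306
  = 0.9544 bits
H(Q) = -[(3/8)·log₂(3/8) + (5/8)·log₂(5/8)]
  = 0.5306 + 0.4238
  = 0.9544 bits
H(P,Q) = -[(1/4)·log₂(1/4) + (3/8)·log₂(3/8) + (1/8)·log₂(1/8) + (1/4)·log₂(1/4)]
  = 0.5000 + 0.5306 + 0.3750 + 0.5000
  = 1.9056 bits
I(P;Q) = H(P) + H(Q) - H(P,Q) = 0.9544 + 0.9544 - 1.9056 = 0.0032 bits > 0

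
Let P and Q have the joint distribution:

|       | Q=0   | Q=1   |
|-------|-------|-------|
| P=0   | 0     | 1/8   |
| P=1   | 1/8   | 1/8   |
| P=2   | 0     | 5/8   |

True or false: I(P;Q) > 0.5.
Marginal P(P) (row sums):
  P(P=0) = 0 + 1/8 = 1/8
  P(P=1) = 1/8 + 1/8 = 1/4
  P(P=2) = 0 + 5/8 = 5/8
Marginal P(Q) (column sums):
  P(Q=0) = 0 + 1/8 + 0 = 1/8
  P(Q=1) = 1/8 + 1/8 + 5/8 = 7/8

H(P) = -[(1/8)·log₂(1/8) + (1/4)·log₂(1/4) + (5/8)·log₂(5/8)]
  = 0.3750 + 0.5000 + 0.4238
  = 1.2988 bits
H(Q) = -[(1/8)·log₂(1/8) + (7/8)·log₂(7/8)]
  = 0.3750 + 0.1686
  = 0.5436 bits
H(P,Q) = -[(1/8)·log₂(1/8) + (1/8)·log₂(1/8) + (1/8)·log₂(1/8) + (5/8)·log₂(5/8)]
  = 0.3750 + 0.3750 + 0.3750 + 0.4238
  = 1.5488 bits

I(P;Q) = H(P) + H(Q) - H(P,Q)
  = 1.2988 + 0.5436 - 1.5488
  = 0.2936 bits

False. I(P;Q) = 0.2936 bits, which is ≤ 0.5 bits.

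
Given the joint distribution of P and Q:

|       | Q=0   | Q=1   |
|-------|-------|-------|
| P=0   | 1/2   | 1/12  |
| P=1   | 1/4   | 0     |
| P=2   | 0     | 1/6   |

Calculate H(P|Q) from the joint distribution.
Marginal P(Q) (column sums):
  P(Q=0) = 1/2 + 1/4 + 0 = 3/4
  P(Q=1) = 1/12 + 0 + 1/6 = 1/4

H(P|Q) = -Σ P(P,Q)·log₂ P(P|Q), where P(P|Q) = P(P,Q) / P(Q)
  (cells with P(P,Q) = 0 contribute 0)
  (P=0,Q=0): P(P|Q) = (1/2)/(3/4) = 2/3;  -(1/2)·log₂(2/3) = 0.2925
  (P=0,Q=1): P(P|Q) = (1/12)/(1/4) = 1/3;  -(1/12)·log₂(1/3) = 0.1321
  (P=1,Q=0): P(P|Q) = (1/4)/(3/4) = 1/3;  -(1/4)·log₂(1/3) = 0.3962
  (P=2,Q=1): P(P|Q) = (1/6)/(1/4) = 2/3;  -(1/6)·log₂(2/3) = 0.0975
H(P|Q) = 0.2925 + 0.1321 + 0.3962 + 0.0975
  = 0.9183 bits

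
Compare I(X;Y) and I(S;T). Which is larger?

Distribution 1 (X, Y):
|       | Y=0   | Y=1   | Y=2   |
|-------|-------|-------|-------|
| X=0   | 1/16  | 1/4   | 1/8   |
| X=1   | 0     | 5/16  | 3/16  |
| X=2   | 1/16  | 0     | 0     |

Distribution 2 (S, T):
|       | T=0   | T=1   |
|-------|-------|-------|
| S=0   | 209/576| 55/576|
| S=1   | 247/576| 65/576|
Distribution 1 (X, Y):
Marginal P(X) (row sums):
  P(X=0) = 1/16 + 1/4 + 1/8 = 7/16
  P(X=1) = 0 + 5/16 + 3/16 = 1/2
  P(X=2) = 1/16 + 0 + 0 = 1/16
Marginal P(Y) (column sums):
  P(Y=0) = 1/16 + 0 + 1/16 = 1/8
  P(Y=1) = 1/4 + 5/16 + 0 = 9/16
  P(Y=2) = 1/8 + 3/16 + 0 = 5/16

H(X) = -[(7/16)·log₂(7/16) + (1/2)·log₂(1/2) + (1/16)·log₂(1/16)]
  = 0.5218 + 0.5000 + 0.2500
  = 1.2718 bits
H(Y) = -[(1/8)·log₂(1/8) + (9/16)·log₂(9/16) + (5/16)·log₂(5/16)]
  = 0.3750 + 0.4669 + 0.5244
  = 1.3663 bits
H(X,Y) = -[(1/16)·log₂(1/16) + (1/4)·log₂(1/4) + (1/8)·log₂(1/8) + (5/16)·log₂(5/16) + (3/16)·log₂(3/16) + (1/16)·log₂(1/16)]
  = 0.2500 + 0.5000 + 0.3750 + 0.5244 + 0.4528 + 0.2500
  = 2.3522 bits

I(X;Y) = H(X) + H(Y) - H(X,Y)
  = 1.2718 + 1.3663 - 2.3522
  = 0.2859 bits

Distribution 2 (S, T):
Marginal P(S) (row sums):
  P(S=0) = 209/576 + 55/576 = 11/24
  P(S=1) = 247/576 + 65/576 = 13/24
Marginal P(T) (column sums):
  P(T=0) = 209/576 + 247/576 = 19/24
  P(T=1) = 55/576 + 65/576 = 5/24

H(S) = -[(11/24)·log₂(11/24) + (13/24)·log₂(13/24)]
  = 0.5159 + 0.4791
  = 0.9950 bits
H(T) = -[(19/24)·log₂(19/24) + (5/24)·log₂(5/24)]
  = 0.2668 + 0.4715
  = 0.7383 bits
H(S,T) = -[(209/576)·log₂(209/576) + (55/576)·log₂(55/576) + (247/576)·log₂(247/576) + (65/576)·log₂(65/576)]
  = 0.5307 + 0.3236 + 0.5238 + 0.3552
  = 1.7333 bits

I(S;T) = H(S) + H(T) - H(S,T)
  = 0.9950 + 0.7383 - 1.7333
  = 0.0000 bits

I(X;Y) = 0.2859 bits > I(S;T) = 0.0000 bits, so (X, Y) has the higher mutual information (stronger dependence).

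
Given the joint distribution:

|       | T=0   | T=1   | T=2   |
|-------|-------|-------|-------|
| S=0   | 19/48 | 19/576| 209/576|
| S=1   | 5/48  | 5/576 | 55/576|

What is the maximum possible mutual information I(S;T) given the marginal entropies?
The upper bound on mutual information is I(S;T) ≤ min(H(S), H(T)).

Marginal P(S) (row sums):
  P(S=0) = 19/48 + 19/576 + 209/576 = 19/24
  P(S=1) = 5/48 + 5/576 + 55/576 = 5/24
Marginal P(T) (column sums):
  P(T=0) = 19/48 + 5/48 = 1/2
  P(T=1) = 19/576 + 5/576 = 1/24
  P(T=2) = 209/576 + 55/576 = 11/24

H(S) = -[(19/24)·log₂(19/24) + (5/24)·log₂(5/24)]
  = 0.2668 + 0.4715
  = 0.7383 bits
H(T) = -[(1/2)·log₂(1/2) + (1/24)·log₂(1/24) + (11/24)·log₂(11/24)]
  = 0.5000 + 0.1910 + 0.5159
  = 1.2069 bits

Maximum possible I(S;T) = min(0.7383, 1.2069) = 0.7383 bits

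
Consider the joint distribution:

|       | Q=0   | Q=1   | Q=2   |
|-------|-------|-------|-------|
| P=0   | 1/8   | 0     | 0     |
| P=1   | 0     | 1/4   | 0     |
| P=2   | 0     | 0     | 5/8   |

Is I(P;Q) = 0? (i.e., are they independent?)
Marginal P(P) (row sums):
  P(P=0) = 1/8 + 0 + 0 = 1/8
  P(P=1) = 0 + 1/4 + 0 = 1/4
  P(P=2) = 0 + 0 + 5/8 = 5/8
Marginal P(Q) (column sums):
  P(Q=0) = 1/8 + 0 + 0 = 1/8
  P(Q=1) = 0 + 1/4 + 0 = 1/4
  P(Q=2) = 0 + 0 + 5/8 = 5/8

P and Q are independent iff P(P=i,Q=j) = P(P=i)·P(Q=j) for every cell.
  P(P=0)·P(Q=0) = 1/8 × 1/8 = 1/64, but P(P=0,Q=0) = 1/8 ✗

No, P and Q are not independent. Quantitatively, I(P;Q) > 0:

H(P) = -[(1/8)·log₂(1/8) + (1/4)·log₂(1/4) + (5/8)·log₂(5/8)]
  = 0.3750 + 0.5000 + 0.4238
  = 1.2988 bits
H(Q) = -[(1/8)·log₂(1/8) + (1/4)·log₂(1/4) + (5/8)·log₂(5/8)]
  = 0.3750 + 0.5000 + 0.4238
  = 1.2988 bits
H(P,Q) = -[(1/8)·log₂(1/8) + (1/4)·log₂(1/4) + (5/8)·log₂(5/8)]
  = 0.3750 + 0.5000 + 0.4238
  = 1.2988 bits
I(P;Q) = H(P) + H(Q) - H(P,Q) = 1.2988 + 1.2988 - 1.2988 = 1.2988 bits > 0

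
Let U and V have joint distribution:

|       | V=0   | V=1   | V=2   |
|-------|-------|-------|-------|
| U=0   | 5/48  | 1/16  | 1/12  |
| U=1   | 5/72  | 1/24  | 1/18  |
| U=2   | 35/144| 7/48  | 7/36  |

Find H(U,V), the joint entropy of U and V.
H(U,V) = -Σ P(U,V) log₂ P(U,V), summed over the non-zero cells:
H(U,V) = -[(5/48)·log₂(5/48) + (1/16)·log₂(1/16) + (1/12)·log₂(1/12) + (5/72)·log₂(5/72) + (1/24)·log₂(1/24) + (1/18)·log₂(1/18) + (35/144)·log₂(35/144) + (7/48)·log₂(7/48) + (7/36)·log₂(7/36)]
  = 0.3399 + 0.2500 + 0.2987 + 0.2672 + 0.1910 + 0.2317 + 0.4960 + 0.4051 + 0.4594
  = 2.9390 bits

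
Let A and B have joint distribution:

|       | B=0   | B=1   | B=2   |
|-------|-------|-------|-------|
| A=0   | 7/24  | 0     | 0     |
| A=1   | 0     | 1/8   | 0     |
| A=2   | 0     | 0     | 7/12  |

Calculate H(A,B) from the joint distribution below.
H(A,B) = -Σ P(A,B) log₂ P(A,B), summed over the non-zero cells:
H(A,B) = -[(7/24)·log₂(7/24) + (1/8)·log₂(1/8) + (7/12)·log₂(7/12)]
  = 0.5185 + 0.3750 + 0.4536
  = 1.3471 bits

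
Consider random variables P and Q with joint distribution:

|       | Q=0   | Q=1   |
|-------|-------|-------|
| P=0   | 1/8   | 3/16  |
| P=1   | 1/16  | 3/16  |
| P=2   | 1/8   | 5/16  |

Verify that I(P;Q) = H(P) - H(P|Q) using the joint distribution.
Left side, from I(P;Q) = H(P) + H(Q) - H(P,Q):
Marginal P(P) (row sums):
  P(P=0) = 1/8 + 3/16 = 5/16
  P(P=1) = 1/16 + 3/16 = 1/4
  P(P=2) = 1/8 + 5/16 = 7/16
Marginal P(Q) (column sums):
  P(Q=0) = 1/8 + 1/16 + 1/8 = 5/16
  P(Q=1) = 3/16 + 3/16 + 5/16 = 11/16

H(P) = -[(5/16)·log₂(5/16) + (1/4)·log₂(1/4) + (7/16)·log₂(7/16)]
  = 0.5244 + 0.5000 + 0.5218
  = 1.5462 bits
H(Q) = -[(5/16)·log₂(5/16) + (11/16)·log₂(11/16)]
  = 0.5244 + 0.3716
  = 0.8960 bits
H(P,Q) = -[(1/8)·log₂(1/8) + (3/16)·log₂(3/16) + (1/16)·log₂(1/16) + (3/16)·log₂(3/16) + (1/8)·log₂(1/8) + (5/16)·log₂(5/16)]
  = 0.3750 + 0.4528 + 0.2500 + 0.4528 + 0.3750 + 0.5244
  = 2.4300 bits

I(P;Q) = H(P) + H(Q) - H(P,Q)
  = 1.5462 + 0.8960 - 2.4300
  = 0.0122 bits

Right side, with H(P|Q) computed directly from the conditional probabilities:
H(P|Q) = -Σ P(P,Q)·log₂ P(P|Q), where P(P|Q) = P(P,Q) / P(Q)
  (P=0,Q=0): P(P|Q) = (1/8)/(5/16) = 2/5;  -(1/8)·log₂(2/5) = 0.1652
  (P=0,Q=1): P(P|Q) = (3/16)/(11/16) = 3/11;  -(3/16)·log₂(3/11) = 0.3515
  (P=1,Q=0): P(P|Q) = (1/16)/(5/16) = 1/5;  -(1/16)·log₂(1/5) = 0.1451
  (P=1,Q=1): P(P|Q) = (3/16)/(11/16) = 3/11;  -(3/16)·log₂(3/11) = 0.3515
  (P=2,Q=0): P(P|Q) = (1/8)/(5/16) = 2/5;  -(1/8)·log₂(2/5) = 0.1652
  (P=2,Q=1): P(P|Q) = (5/16)/(11/16) = 5/11;  -(5/16)·log₂(5/11) = 0.3555
H(P|Q) = 0.1652 + 0.3515 + 0.1451 + 0.3515 + 0.1652 + 0.3555
  = 1.5340 bits
H(P) - H(P|Q) = 1.5462 - 1.5340 = 0.0122 bits

Both sides equal 0.0122 bits, so I(P;Q) = H(P) - H(P|Q) ✓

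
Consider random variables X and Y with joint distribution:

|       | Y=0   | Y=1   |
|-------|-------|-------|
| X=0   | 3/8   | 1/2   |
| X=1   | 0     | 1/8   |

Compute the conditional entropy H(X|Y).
Marginal P(Y) (column sums):
  P(Y=0) = 3/8 + 0 = 3/8
  P(Y=1) = 1/2 + 1/8 = 5/8

H(X|Y) = -Σ P(X,Y)·log₂ P(X|Y), where P(X|Y) = P(X,Y) / P(Y)
  (cells with P(X,Y) = 0 contribute 0)
  (X=0,Y=0): P(X|Y) = (3/8)/(3/8) = 1;  -(3/8)·log₂(1) = 0.0000
  (X=0,Y=1): P(X|Y) = (1/2)/(5/8) = 4/5;  -(1/2)·log₂(4/5) = 0.1610
  (X=1,Y=1): P(X|Y) = (1/8)/(5/8) = 1/5;  -(1/8)·log₂(1/5) = 0.2902
H(X|Y) = 0.0000 + 0.1610 + 0.2902
  = 0.4512 bits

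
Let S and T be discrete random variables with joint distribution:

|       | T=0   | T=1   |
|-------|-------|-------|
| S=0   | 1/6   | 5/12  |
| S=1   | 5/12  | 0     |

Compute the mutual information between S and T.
Marginal P(S) (row sums):
  P(S=0) = 1/6 + 5/12 = 7/12
  P(S=1) = 5/12 + 0 = 5/12
Marginal P(T) (column sums):
  P(T=0) = 1/6 + 5/12 = 7/12
  P(T=1) = 5/12 + 0 = 5/12

H(S) = -[(7/12)·log₂(7/12) + (5/12)·log₂(5/12)]
  = 0.4536 + 0.5263
  = 0.9799 bits
H(T) = -[(7/12)·log₂(7/12) + (5/12)·log₂(5/12)]
  = 0.4536 + 0.5263
  = 0.9799 bits
H(S,T) = -[(1/6)·log₂(1/6) + (5/12)·log₂(5/12) + (5/12)·log₂(5/12)]
  = 0.4308 + 0.5263 + 0.5263
  = 1.4834 bits

I(S;T) = H(S) + H(T) - H(S,T)
  = 0.9799 + 0.9799 - 1.4834
  = 0.4764 bits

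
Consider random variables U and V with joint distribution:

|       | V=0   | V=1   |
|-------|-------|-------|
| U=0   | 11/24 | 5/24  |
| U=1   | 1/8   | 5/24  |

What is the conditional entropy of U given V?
Marginal P(V) (column sums):
  P(V=0) = 11/24 + 1/8 = 7/12
  P(V=1) = 5/24 + 5/24 = 5/12

H(U|V) = -Σ P(U,V)·log₂ P(U|V), where P(U|V) = P(U,V) / P(V)
  (U=0,V=0): P(U|V) = (11/24)/(7/12) = 11/14;  -(11/24)·log₂(11/14) = 0.1595
  (U=0,V=1): P(U|V) = (5/24)/(5/12) = 1/2;  -(5/24)·log₂(1/2) = 0.2083
  (U=1,V=0): P(U|V) = (1/8)/(7/12) = 3/14;  -(1/8)·log₂(3/14) = 0.2778
  (U=1,V=1): P(U|V) = (5/24)/(5/12) = 1/2;  -(5/24)·log₂(1/2) = 0.2083
H(U|V) = 0.1595 + 0.2083 + 0.2778 + 0.2083
  = 0.8539 bits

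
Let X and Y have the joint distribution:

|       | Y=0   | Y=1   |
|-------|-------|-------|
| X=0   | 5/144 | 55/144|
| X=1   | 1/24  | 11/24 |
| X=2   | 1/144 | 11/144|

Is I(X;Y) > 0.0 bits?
Marginal P(X) (row sums):
  P(X=0) = 5/144 + 55/144 = 5/12
  P(X=1) = 1/24 + 11/24 = 1/2
  P(X=2) = 1/144 + 11/144 = 1/12
Marginal P(Y) (column sums):
  P(Y=0) = 5/144 + 1/24 + 1/144 = 1/12
  P(Y=1) = 55/144 + 11/24 + 11/144 = 11/12

H(X) = -[(5/12)·log₂(5/12) + (1/2)·log₂(1/2) + (1/12)·log₂(1/12)]
  = 0.5263 + 0.5000 + 0.2987
  = 1.3250 bits
H(Y) = -[(1/12)·log₂(1/12) + (11/12)·log₂(11/12)]
  = 0.2987 + 0.1151
  = 0.4138 bits
H(X,Y) = -[(5/144)·log₂(5/144) + (55/144)·log₂(55/144) + (1/24)·log₂(1/24) + (11/24)·log₂(11/24) + (1/144)·log₂(1/144) + (11/144)·log₂(11/144)]
  = 0.1683 + 0.5304 + 0.1910 + 0.5159 + 0.0498 + 0.2834
  = 1.7388 bits

I(X;Y) = H(X) + H(Y) - H(X,Y)
  = 1.3250 + 0.4138 - 1.7388
  = 0.0000 bits

No. I(X;Y) = 0.0000 bits, which is ≤ 0.0 bits.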